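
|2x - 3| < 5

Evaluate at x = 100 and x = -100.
x = 100: LHS = |2·100 - 3| = |197| = 197; 197 < 5 — FAILS
x = -100: LHS = |2·(-100) - 3| = |-203| = 203; 203 < 5 — FAILS

Answer: No, fails for both x = 100 and x = -100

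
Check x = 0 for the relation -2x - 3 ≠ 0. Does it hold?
x = 0: LHS = -2·0 - 3 = -3; -3 ≠ 0 — holds

The relation is satisfied at x = 0.

Answer: Yes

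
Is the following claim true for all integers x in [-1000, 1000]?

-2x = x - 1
The claim fails at x = 0:
x = 0: LHS = -2·0 = 0, RHS = 0 - 1 = -1; 0 = -1 — FAILS

Because a single integer refutes it, the statement is false.

Answer: False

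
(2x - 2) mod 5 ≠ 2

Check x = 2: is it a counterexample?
Substitute x = 2 into the relation:
x = 2: LHS = (2·2 - 2) mod 5 = 2 mod 5 = 2; 2 ≠ 2 — FAILS

Since the claim fails at x = 2, this value is a counterexample.

Answer: Yes, x = 2 is a counterexample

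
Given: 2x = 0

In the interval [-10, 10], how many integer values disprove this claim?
Counterexamples in [-10, 10]: {-10, -9, -8, -7, -6, -5, -4, -3, -2, -1, 1, 2, 3, 4, 5, 6, 7, 8, 9, 10}.

Counting them gives 20 values.

Answer: 20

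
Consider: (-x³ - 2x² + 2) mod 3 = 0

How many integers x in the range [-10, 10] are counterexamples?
Counterexamples in [-10, 10]: {-10, -9, -8, -7, -6, -5, -4, -3, -2, -1, 0, 1, 2, 3, 4, 5, 6, 7, 8, 9, 10}.

Counting them gives 21 values.

Answer: 21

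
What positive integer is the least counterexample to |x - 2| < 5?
Testing positive integers:
(x = 1 through x = 1 all satisfy the relation; showing from x = 2.)
x = 2: LHS = |2 - 2| = |0| = 0; 0 < 5 — holds
x = 3: LHS = |3 - 2| = |1| = 1; 1 < 5 — holds
x = 4: LHS = |4 - 2| = |2| = 2; 2 < 5 — holds
x = 5: LHS = |5 - 2| = |3| = 3; 3 < 5 — holds
x = 6: LHS = |6 - 2| = |4| = 4; 4 < 5 — holds
x = 7: LHS = |7 - 2| = |5| = 5; 5 < 5 — FAILS  ← smallest positive counterexample

Answer: x = 7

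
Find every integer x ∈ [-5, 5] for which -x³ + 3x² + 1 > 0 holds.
Holds for: {-5, -4, -3, -2, -1, 0, 1, 2, 3}
Fails for: {4, 5}

Answer: {-5, -4, -3, -2, -1, 0, 1, 2, 3}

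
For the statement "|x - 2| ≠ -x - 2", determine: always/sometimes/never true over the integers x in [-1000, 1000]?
Over all integers in [-1000, 1000], LHS − RHS is always positive; it is smallest at x = 0, where it equals 4:
x = 0: LHS = |0 - 2| = |-2| = 2, RHS = -0 - 2 = -2; 2 ≠ -2 — holds
At the ends of the range:
x = -1000: LHS = |(-1000) - 2| = |-1002| = 1002, RHS = -(-1000) - 2 = 998; 1002 ≠ 998 — holds
x = 1000: LHS = |1000 - 2| = |998| = 998, RHS = -1000 - 2 = -1002; 998 ≠ -1002 — holds
Hence LHS − RHS is never 0, i.e. the two sides are never equal, so the relation holds for every integer in [-1000, 1000].

No counterexample exists.

Answer: Always true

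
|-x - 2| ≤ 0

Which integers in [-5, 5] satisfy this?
Holds for: {-2}
Fails for: {-5, -4, -3, -1, 0, 1, 2, 3, 4, 5}

Answer: {-2}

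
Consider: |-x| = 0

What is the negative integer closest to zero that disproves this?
Testing negative integers from -1 downward:
x = -1: LHS = |-(-1)| = |1| = 1; 1 = 0 — FAILS  ← closest negative counterexample to 0

Answer: x = -1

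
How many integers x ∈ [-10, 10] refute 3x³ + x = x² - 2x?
Counterexamples in [-10, 10]: {-10, -9, -8, -7, -6, -5, -4, -3, -2, -1, 1, 2, 3, 4, 5, 6, 7, 8, 9, 10}.

Counting them gives 20 values.

Answer: 20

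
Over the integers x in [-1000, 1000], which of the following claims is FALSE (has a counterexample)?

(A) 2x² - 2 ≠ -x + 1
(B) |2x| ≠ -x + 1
(A) x = 1: LHS = 2·1² - 2 = 0, RHS = -1 + 1 = 0; 0 ≠ 0 — FAILS
(B) x = -1: LHS = |2·(-1)| = |-2| = 2, RHS = -(-1) + 1 = 2; 2 ≠ 2 — FAILS

Answer: Both A and B are false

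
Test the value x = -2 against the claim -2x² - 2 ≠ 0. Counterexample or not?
Substitute x = -2 into the relation:
x = -2: LHS = -2·(-2)² - 2 = -10; -10 ≠ 0 — holds

The relation holds at x = -2, so it is not a counterexample.

Answer: No, x = -2 is not a counterexample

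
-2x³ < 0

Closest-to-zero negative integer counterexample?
Testing negative integers from -1 downward:
x = -1: LHS = -2·(-1)³ = 2; 2 < 0 — FAILS  ← closest negative counterexample to 0

Answer: x = -1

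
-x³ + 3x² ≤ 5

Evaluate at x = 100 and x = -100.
x = 100: LHS = -100³ + 3·100² = -970000; -970000 ≤ 5 — holds
x = -100: LHS = -(-100)³ + 3·(-100)² = 1030000; 1030000 ≤ 5 — FAILS

Answer: Partially: holds for x = 100, fails for x = -100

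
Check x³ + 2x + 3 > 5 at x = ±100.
x = 100: LHS = 100³ + 2·100 + 3 = 1000203; 1000203 > 5 — holds
x = -100: LHS = (-100)³ + 2·(-100) + 3 = -1000197; -1000197 > 5 — FAILS

Answer: Partially: holds for x = 100, fails for x = -100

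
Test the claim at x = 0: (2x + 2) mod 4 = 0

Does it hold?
x = 0: LHS = (2·0 + 2) mod 4 = 2 mod 4 = 2; 2 = 0 — FAILS

The relation fails at x = 0, so x = 0 is a counterexample.

Answer: No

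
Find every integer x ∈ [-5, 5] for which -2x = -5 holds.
Track d = LHS − RHS over the integers in [-5, 5]. Equality would need d = 0, but d changes sign only between consecutive integers, jumping over 0:
x = 2: LHS = -2·2 = -4; -4 = -5 — FAILS  (d = 1)
x = 3: LHS = -2·3 = -6; -6 = -5 — FAILS  (d = -1)
Away from these crossings d keeps a constant sign, and checking every integer in [-5, 5] confirms d ≠ 0 throughout. Hence the two sides are never equal, so the claimed relation (=) fails for every integer in [-5, 5].

Answer: None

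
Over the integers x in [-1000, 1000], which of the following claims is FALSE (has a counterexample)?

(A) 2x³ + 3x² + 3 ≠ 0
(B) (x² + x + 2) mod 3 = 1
(A) Track d = LHS − RHS over the integers in [-1000, 1000]. Equality would need d = 0, but d changes sign only between consecutive integers, jumping over 0:
x = -2: LHS = 2·(-2)³ + 3·(-2)² + 3 = -1; -1 ≠ 0 — holds  (d = -1)
x = -1: LHS = 2·(-1)³ + 3·(-1)² + 3 = 4; 4 ≠ 0 — holds  (d = 4)
Away from these crossings d keeps a constant sign, and checking every integer in [-1000, 1000] confirms d ≠ 0 throughout. Hence the two sides are never equal, so the relation holds for every integer in [-1000, 1000].

(B) x = 0: LHS = (0² + 0 + 2) mod 3 = 2 mod 3 = 2; 2 = 1 — FAILS

Only (B) has a counterexample.

Answer: B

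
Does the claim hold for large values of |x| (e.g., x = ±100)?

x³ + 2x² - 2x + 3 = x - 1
x = 100: LHS = 100³ + 2·100² - 2·100 + 3 = 1019803, RHS = 100 - 1 = 99; 1019803 = 99 — FAILS
x = -100: LHS = (-100)³ + 2·(-100)² - 2·(-100) + 3 = -979797, RHS = (-100) - 1 = -101; -979797 = -101 — FAILS

Answer: No, fails for both x = 100 and x = -100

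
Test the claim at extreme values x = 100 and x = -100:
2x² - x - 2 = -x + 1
x = 100: LHS = 2·100² - 100 - 2 = 19898, RHS = -100 + 1 = -99; 19898 = -99 — FAILS
x = -100: LHS = 2·(-100)² - (-100) - 2 = 20098, RHS = -(-100) + 1 = 101; 20098 = 101 — FAILS

Answer: No, fails for both x = 100 and x = -100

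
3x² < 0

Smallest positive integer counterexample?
Testing positive integers:
x = 1: LHS = 3·1² = 3; 3 < 0 — FAILS  ← smallest positive counterexample

Answer: x = 1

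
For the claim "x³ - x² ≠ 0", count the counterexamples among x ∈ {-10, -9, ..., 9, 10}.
Counterexamples in [-10, 10]: {0, 1}.

Counting them gives 2 values.

Answer: 2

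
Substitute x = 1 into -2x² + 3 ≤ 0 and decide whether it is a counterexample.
Substitute x = 1 into the relation:
x = 1: LHS = -2·1² + 3 = 1; 1 ≤ 0 — FAILS

Since the claim fails at x = 1, this value is a counterexample.

Answer: Yes, x = 1 is a counterexample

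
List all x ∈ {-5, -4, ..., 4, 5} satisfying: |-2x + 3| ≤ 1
Holds for: {1, 2}
Fails for: {-5, -4, -3, -2, -1, 0, 3, 4, 5}

Answer: {1, 2}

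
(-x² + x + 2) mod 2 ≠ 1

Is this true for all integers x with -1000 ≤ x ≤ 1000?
For a polynomial with integer coefficients, its value mod 2 depends only on x mod 2, so it suffices to check one representative of each residue class, x = 0, 1:
x = 0: LHS = (-0² + 0 + 2) mod 2 = 2 mod 2 = 0; 0 ≠ 1 — holds
x = 1: LHS = (-1² + 1 + 2) mod 2 = 2 mod 2 = 0; 0 ≠ 1 — holds
The relation holds in every residue class, so the relation holds for every integer in [-1000, 1000].

No counterexample exists.

Answer: True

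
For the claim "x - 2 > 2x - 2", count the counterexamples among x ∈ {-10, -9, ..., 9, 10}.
Counterexamples in [-10, 10]: {0, 1, 2, 3, 4, 5, 6, 7, 8, 9, 10}.

Counting them gives 11 values.

Answer: 11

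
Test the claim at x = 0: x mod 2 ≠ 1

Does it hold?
x = 0: LHS = 0 mod 2 = 0; 0 ≠ 1 — holds

The relation is satisfied at x = 0.

Answer: Yes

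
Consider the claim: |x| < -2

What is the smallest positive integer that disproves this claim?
Testing positive integers:
x = 1: LHS = |1| = 1; 1 < -2 — FAILS  ← smallest positive counterexample

Answer: x = 1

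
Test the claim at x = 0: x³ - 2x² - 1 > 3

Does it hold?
x = 0: LHS = 0³ - 2·0² - 1 = -1; -1 > 3 — FAILS

The relation fails at x = 0, so x = 0 is a counterexample.

Answer: No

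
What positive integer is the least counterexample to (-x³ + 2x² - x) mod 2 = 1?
Testing positive integers:
x = 1: LHS = (-1³ + 2·1² - 1) mod 2 = 0 mod 2 = 0; 0 = 1 — FAILS  ← smallest positive counterexample

Answer: x = 1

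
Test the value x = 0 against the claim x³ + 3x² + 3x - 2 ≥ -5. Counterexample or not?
Substitute x = 0 into the relation:
x = 0: LHS = 0³ + 3·0² + 3·0 - 2 = -2; -2 ≥ -5 — holds

The claim holds here, so x = 0 is not a counterexample. (A counterexample exists elsewhere, e.g. x = -3.)

Answer: No, x = 0 is not a counterexample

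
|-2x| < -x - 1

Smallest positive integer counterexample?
Testing positive integers:
x = 1: LHS = |-2·1| = |-2| = 2, RHS = -1 - 1 = -2; 2 < -2 — FAILS  ← smallest positive counterexample

Answer: x = 1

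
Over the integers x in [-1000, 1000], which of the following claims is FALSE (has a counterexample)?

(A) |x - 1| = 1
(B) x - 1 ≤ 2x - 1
(A) x = 1: LHS = |1 - 1| = |0| = 0; 0 = 1 — FAILS
(B) x = -1: LHS = (-1) - 1 = -2, RHS = 2·(-1) - 1 = -3; -2 ≤ -3 — FAILS

Answer: Both A and B are false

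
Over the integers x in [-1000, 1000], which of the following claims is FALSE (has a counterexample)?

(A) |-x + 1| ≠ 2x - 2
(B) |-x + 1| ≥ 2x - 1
(A) x = 1: LHS = |-1 + 1| = |0| = 0, RHS = 2·1 - 2 = 0; 0 ≠ 0 — FAILS
(B) x = 1: LHS = |-1 + 1| = |0| = 0, RHS = 2·1 - 1 = 1; 0 ≥ 1 — FAILS

Answer: Both A and B are false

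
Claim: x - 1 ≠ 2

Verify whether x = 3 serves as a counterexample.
Substitute x = 3 into the relation:
x = 3: LHS = 3 - 1 = 2; 2 ≠ 2 — FAILS

Since the claim fails at x = 3, this value is a counterexample.

Answer: Yes, x = 3 is a counterexample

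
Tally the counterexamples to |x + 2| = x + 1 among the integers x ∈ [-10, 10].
Counterexamples in [-10, 10]: {-10, -9, -8, -7, -6, -5, -4, -3, -2, -1, 0, 1, 2, 3, 4, 5, 6, 7, 8, 9, 10}.

Counting them gives 21 values.

Answer: 21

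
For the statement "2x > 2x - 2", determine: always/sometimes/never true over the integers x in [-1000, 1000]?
Over all integers in [-1000, 1000], LHS − RHS is smallest at x = 0, where it equals 2:
x = 0: LHS = 2·0 = 0, RHS = 2·0 - 2 = -2; 0 > -2 — holds
At the ends of the range:
x = -1000: LHS = 2·(-1000) = -2000, RHS = 2·(-1000) - 2 = -2002; -2000 > -2002 — holds
x = 1000: LHS = 2·1000 = 2000, RHS = 2·1000 - 2 = 1998; 2000 > 1998 — holds
Hence LHS − RHS is never zero or negative, i.e. LHS > RHS throughout, so the relation holds for every integer in [-1000, 1000].

No counterexample exists.

Answer: Always true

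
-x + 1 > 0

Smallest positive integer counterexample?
Testing positive integers:
x = 1: LHS = -1 + 1 = 0; 0 > 0 — FAILS  ← smallest positive counterexample

Answer: x = 1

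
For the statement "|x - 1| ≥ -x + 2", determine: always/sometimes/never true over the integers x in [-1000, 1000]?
Holds at x = 2: LHS = |2 - 1| = |1| = 1, RHS = -2 + 2 = 0; 1 ≥ 0 — holds
Fails at x = 0: LHS = |0 - 1| = |-1| = 1, RHS = -0 + 2 = 2; 1 ≥ 2 — FAILS
It is satisfied by some integers in the range but not all.

Answer: Sometimes true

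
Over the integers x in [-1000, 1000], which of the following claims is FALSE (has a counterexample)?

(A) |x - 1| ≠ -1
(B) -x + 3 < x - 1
(A) An absolute value is never negative, so the left side is ≥ 0 for every x, while the right side is -1. Tightest case in [-1000, 1000] is x = 1:
x = 1: LHS = |1 - 1| = |0| = 0; 0 ≠ -1 — holds
Hence LHS − RHS is never 0, i.e. the two sides are never equal, so the relation holds for every integer in [-1000, 1000].

(B) x = 0: LHS = -0 + 3 = 3, RHS = 0 - 1 = -1; 3 < -1 — FAILS

Only (B) has a counterexample.

Answer: B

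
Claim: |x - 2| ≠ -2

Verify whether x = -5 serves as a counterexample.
Substitute x = -5 into the relation:
x = -5: LHS = |(-5) - 2| = |-7| = 7; 7 ≠ -2 — holds

The relation holds at x = -5, so it is not a counterexample.

Answer: No, x = -5 is not a counterexample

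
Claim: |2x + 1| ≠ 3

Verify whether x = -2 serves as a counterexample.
Substitute x = -2 into the relation:
x = -2: LHS = |2·(-2) + 1| = |-3| = 3; 3 ≠ 3 — FAILS

Since the claim fails at x = -2, this value is a counterexample.

Answer: Yes, x = -2 is a counterexample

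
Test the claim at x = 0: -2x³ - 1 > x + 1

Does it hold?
x = 0: LHS = -2·0³ - 1 = -1, RHS = 0 + 1 = 1; -1 > 1 — FAILS

The relation fails at x = 0, so x = 0 is a counterexample.

Answer: No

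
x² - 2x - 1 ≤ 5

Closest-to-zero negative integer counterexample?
Testing negative integers from -1 downward:
x = -1: LHS = (-1)² - 2·(-1) - 1 = 2; 2 ≤ 5 — holds
x = -2: LHS = (-2)² - 2·(-2) - 1 = 7; 7 ≤ 5 — FAILS  ← closest negative counterexample to 0

Answer: x = -2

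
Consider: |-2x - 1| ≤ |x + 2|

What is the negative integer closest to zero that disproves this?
Testing negative integers from -1 downward:
x = -1: LHS = |-2·(-1) - 1| = |1| = 1, RHS = |(-1) + 2| = |1| = 1; 1 ≤ 1 — holds
x = -2: LHS = |-2·(-2) - 1| = |3| = 3, RHS = |(-2) + 2| = |0| = 0; 3 ≤ 0 — FAILS  ← closest negative counterexample to 0

Answer: x = -2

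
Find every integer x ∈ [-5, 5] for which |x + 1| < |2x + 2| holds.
Holds for: {-5, -4, -3, -2, 0, 1, 2, 3, 4, 5}
Fails for: {-1}

Answer: {-5, -4, -3, -2, 0, 1, 2, 3, 4, 5}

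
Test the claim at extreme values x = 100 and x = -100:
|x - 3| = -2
x = 100: LHS = |100 - 3| = |97| = 97; 97 = -2 — FAILS
x = -100: LHS = |(-100) - 3| = |-103| = 103; 103 = -2 — FAILS

Answer: No, fails for both x = 100 and x = -100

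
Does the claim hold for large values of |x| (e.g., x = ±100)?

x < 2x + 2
x = 100: RHS = 2·100 + 2 = 202; 100 < 202 — holds
x = -100: RHS = 2·(-100) + 2 = -198; -100 < -198 — FAILS

Answer: Partially: holds for x = 100, fails for x = -100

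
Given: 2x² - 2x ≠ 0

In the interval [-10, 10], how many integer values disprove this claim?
Counterexamples in [-10, 10]: {0, 1}.

Counting them gives 2 values.

Answer: 2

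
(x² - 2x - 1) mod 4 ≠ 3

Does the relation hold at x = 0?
x = 0: LHS = (0² - 2·0 - 1) mod 4 = (-1) mod 4 = 3; 3 ≠ 3 — FAILS

The relation fails at x = 0, so x = 0 is a counterexample.

Answer: No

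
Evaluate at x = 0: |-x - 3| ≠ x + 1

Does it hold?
x = 0: LHS = |-0 - 3| = |-3| = 3, RHS = 0 + 1 = 1; 3 ≠ 1 — holds

The relation is satisfied at x = 0.

Answer: Yes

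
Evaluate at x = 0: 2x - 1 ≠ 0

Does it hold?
x = 0: LHS = 2·0 - 1 = -1; -1 ≠ 0 — holds

The relation is satisfied at x = 0.

Answer: Yes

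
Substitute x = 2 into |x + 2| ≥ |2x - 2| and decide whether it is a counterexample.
Substitute x = 2 into the relation:
x = 2: LHS = |2 + 2| = |4| = 4, RHS = |2·2 - 2| = |2| = 2; 4 ≥ 2 — holds

The claim holds here, so x = 2 is not a counterexample. (A counterexample exists elsewhere, e.g. x = -1.)

Answer: No, x = 2 is not a counterexample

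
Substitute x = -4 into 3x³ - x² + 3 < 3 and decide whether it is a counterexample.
Substitute x = -4 into the relation:
x = -4: LHS = 3·(-4)³ - (-4)² + 3 = -205; -205 < 3 — holds

The claim holds here, so x = -4 is not a counterexample. (A counterexample exists elsewhere, e.g. x = 0.)

Answer: No, x = -4 is not a counterexample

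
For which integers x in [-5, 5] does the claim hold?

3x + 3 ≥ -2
Holds for: {-1, 0, 1, 2, 3, 4, 5}
Fails for: {-5, -4, -3, -2}

Answer: {-1, 0, 1, 2, 3, 4, 5}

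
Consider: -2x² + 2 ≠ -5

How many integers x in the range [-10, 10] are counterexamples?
Track d = LHS − RHS over the integers in [-10, 10]. Equality would need d = 0, but d changes sign only between consecutive integers, jumping over 0:
x = -2: LHS = -2·(-2)² + 2 = -6; -6 ≠ -5 — holds  (d = -1)
x = -1: LHS = -2·(-1)² + 2 = 0; 0 ≠ -5 — holds  (d = 5)
x = 1: LHS = -2·1² + 2 = 0; 0 ≠ -5 — holds  (d = 5)
x = 2: LHS = -2·2² + 2 = -6; -6 ≠ -5 — holds  (d = -1)
Away from these crossings d keeps a constant sign, and checking every integer in [-10, 10] confirms d ≠ 0 throughout. Hence the two sides are never equal, so the relation holds for every integer in [-10, 10].

No counterexample appears in that range.

Answer: 0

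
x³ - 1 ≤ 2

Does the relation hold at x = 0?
x = 0: LHS = 0³ - 1 = -1; -1 ≤ 2 — holds

The relation is satisfied at x = 0.

Answer: Yes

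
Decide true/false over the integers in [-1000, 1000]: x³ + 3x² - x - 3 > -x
The claim fails at x = 0:
x = 0: LHS = 0³ + 3·0² - 0 - 3 = -3, RHS = -0 = 0; -3 > 0 — FAILS

Because a single integer refutes it, the statement is false.

Answer: False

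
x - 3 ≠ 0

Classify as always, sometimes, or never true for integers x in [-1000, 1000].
Holds at x = 0: LHS = 0 - 3 = -3; -3 ≠ 0 — holds
Fails at x = 3: LHS = 3 - 3 = 0; 0 ≠ 0 — FAILS
It is satisfied by some integers in the range but not all.

Answer: Sometimes true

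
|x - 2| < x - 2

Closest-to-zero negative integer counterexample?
Testing negative integers from -1 downward:
x = -1: LHS = |(-1) - 2| = |-3| = 3, RHS = (-1) - 2 = -3; 3 < -3 — FAILS  ← closest negative counterexample to 0

Answer: x = -1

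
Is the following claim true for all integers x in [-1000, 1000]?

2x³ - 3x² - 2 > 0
The claim fails at x = 0:
x = 0: LHS = 2·0³ - 3·0² - 2 = -2; -2 > 0 — FAILS

Because a single integer refutes it, the statement is false.

Answer: False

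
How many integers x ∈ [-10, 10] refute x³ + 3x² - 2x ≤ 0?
Counterexamples in [-10, 10]: {-3, -2, -1, 1, 2, 3, 4, 5, 6, 7, 8, 9, 10}.

Counting them gives 13 values.

Answer: 13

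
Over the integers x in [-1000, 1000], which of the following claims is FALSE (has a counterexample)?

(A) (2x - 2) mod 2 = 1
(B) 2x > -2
(A) x = 0: LHS = (2·0 - 2) mod 2 = (-2) mod 2 = 0; 0 = 1 — FAILS
(B) x = -1: LHS = 2·(-1) = -2; -2 > -2 — FAILS

Answer: Both A and B are false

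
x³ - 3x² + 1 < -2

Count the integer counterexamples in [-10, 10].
Counterexamples in [-10, 10]: {0, 1, 3, 4, 5, 6, 7, 8, 9, 10}.

Counting them gives 10 values.

Answer: 10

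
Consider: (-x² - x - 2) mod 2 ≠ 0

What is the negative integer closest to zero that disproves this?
Testing negative integers from -1 downward:
x = -1: LHS = (-(-1)² - (-1) - 2) mod 2 = (-2) mod 2 = 0; 0 ≠ 0 — FAILS  ← closest negative counterexample to 0

Answer: x = -1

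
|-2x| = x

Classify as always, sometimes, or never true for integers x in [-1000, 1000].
Holds at x = 0: LHS = |-2·0| = |0| = 0; 0 = 0 — holds
Fails at x = 1: LHS = |-2·1| = |-2| = 2; 2 = 1 — FAILS
It is satisfied by some integers in the range but not all.

Answer: Sometimes true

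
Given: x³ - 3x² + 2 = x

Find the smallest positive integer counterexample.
Testing positive integers:
x = 1: LHS = 1³ - 3·1² + 2 = 0; 0 = 1 — FAILS  ← smallest positive counterexample

Answer: x = 1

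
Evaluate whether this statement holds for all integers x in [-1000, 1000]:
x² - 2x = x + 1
The claim fails at x = 0:
x = 0: LHS = 0² - 2·0 = 0, RHS = 0 + 1 = 1; 0 = 1 — FAILS

Because a single integer refutes it, the statement is false.

Answer: False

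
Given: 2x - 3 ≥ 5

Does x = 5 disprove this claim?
Substitute x = 5 into the relation:
x = 5: LHS = 2·5 - 3 = 7; 7 ≥ 5 — holds

The claim holds here, so x = 5 is not a counterexample. (A counterexample exists elsewhere, e.g. x = 0.)

Answer: No, x = 5 is not a counterexample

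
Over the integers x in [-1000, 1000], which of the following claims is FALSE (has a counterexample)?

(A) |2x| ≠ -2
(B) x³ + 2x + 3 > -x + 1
(A) An absolute value is never negative, so the left side is ≥ 0 for every x, while the right side is -2. Tightest case in [-1000, 1000] is x = 0:
x = 0: LHS = |2·0| = |0| = 0; 0 ≠ -2 — holds
Hence LHS − RHS is never 0, i.e. the two sides are never equal, so the relation holds for every integer in [-1000, 1000].

(B) x = -1: LHS = (-1)³ + 2·(-1) + 3 = 0, RHS = -(-1) + 1 = 2; 0 > 2 — FAILS

Only (B) has a counterexample.

Answer: B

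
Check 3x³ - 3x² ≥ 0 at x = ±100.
x = 100: LHS = 3·100³ - 3·100² = 2970000; 2970000 ≥ 0 — holds
x = -100: LHS = 3·(-100)³ - 3·(-100)² = -3030000; -3030000 ≥ 0 — FAILS

Answer: Partially: holds for x = 100, fails for x = -100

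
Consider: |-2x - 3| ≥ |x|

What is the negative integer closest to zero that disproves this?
Testing negative integers from -1 downward:
x = -1: LHS = |-2·(-1) - 3| = |-1| = 1, RHS = |-1| = 1; 1 ≥ 1 — holds
x = -2: LHS = |-2·(-2) - 3| = |1| = 1, RHS = |-2| = 2; 1 ≥ 2 — FAILS  ← closest negative counterexample to 0

Answer: x = -2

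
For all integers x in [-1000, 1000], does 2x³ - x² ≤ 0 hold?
The claim fails at x = 1:
x = 1: LHS = 2·1³ - 1² = 1; 1 ≤ 0 — FAILS

Because a single integer refutes it, the statement is false.

Answer: False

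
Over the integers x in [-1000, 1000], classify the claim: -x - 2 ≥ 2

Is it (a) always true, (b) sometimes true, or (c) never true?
Holds at x = -4: LHS = -(-4) - 2 = 2; 2 ≥ 2 — holds
Fails at x = 0: LHS = -0 - 2 = -2; -2 ≥ 2 — FAILS
It is satisfied by some integers in the range but not all.

Answer: Sometimes true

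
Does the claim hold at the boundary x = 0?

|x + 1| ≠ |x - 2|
x = 0: LHS = |0 + 1| = |1| = 1, RHS = |0 - 2| = |-2| = 2; 1 ≠ 2 — holds

The relation is satisfied at x = 0.

Answer: Yes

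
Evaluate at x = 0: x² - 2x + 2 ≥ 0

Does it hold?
x = 0: LHS = 0² - 2·0 + 2 = 2; 2 ≥ 0 — holds

The relation is satisfied at x = 0.

Answer: Yes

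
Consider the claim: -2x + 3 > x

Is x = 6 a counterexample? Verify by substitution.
Substitute x = 6 into the relation:
x = 6: LHS = -2·6 + 3 = -9; -9 > 6 — FAILS

Since the claim fails at x = 6, this value is a counterexample.

Answer: Yes, x = 6 is a counterexample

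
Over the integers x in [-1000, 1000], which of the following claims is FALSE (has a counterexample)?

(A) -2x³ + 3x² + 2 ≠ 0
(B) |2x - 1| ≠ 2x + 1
(A) Track d = LHS − RHS over the integers in [-1000, 1000]. Equality would need d = 0, but d changes sign only between consecutive integers, jumping over 0:
x = 1: LHS = -2·1³ + 3·1² + 2 = 3; 3 ≠ 0 — holds  (d = 3)
x = 2: LHS = -2·2³ + 3·2² + 2 = -2; -2 ≠ 0 — holds  (d = -2)
Away from these crossings d keeps a constant sign, and checking every integer in [-1000, 1000] confirms d ≠ 0 throughout. Hence the two sides are never equal, so the relation holds for every integer in [-1000, 1000].

(B) x = 0: LHS = |2·0 - 1| = |-1| = 1, RHS = 2·0 + 1 = 1; 1 ≠ 1 — FAILS

Only (B) has a counterexample.

Answer: B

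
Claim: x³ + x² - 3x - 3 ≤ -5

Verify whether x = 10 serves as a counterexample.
Substitute x = 10 into the relation:
x = 10: LHS = 10³ + 10² - 3·10 - 3 = 1067; 1067 ≤ -5 — FAILS

Since the claim fails at x = 10, this value is a counterexample.

Answer: Yes, x = 10 is a counterexample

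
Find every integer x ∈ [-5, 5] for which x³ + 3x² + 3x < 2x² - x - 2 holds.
Holds for: {-5, -4, -3, -2, -1}
Fails for: {0, 1, 2, 3, 4, 5}

Answer: {-5, -4, -3, -2, -1}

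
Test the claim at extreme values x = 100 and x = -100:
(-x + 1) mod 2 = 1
x = 100: LHS = (-100 + 1) mod 2 = (-99) mod 2 = 1; 1 = 1 — holds
x = -100: LHS = (-(-100) + 1) mod 2 = 101 mod 2 = 1; 1 = 1 — holds

Answer: Yes, holds for both x = 100 and x = -100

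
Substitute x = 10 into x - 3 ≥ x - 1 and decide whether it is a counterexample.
Substitute x = 10 into the relation:
x = 10: LHS = 10 - 3 = 7, RHS = 10 - 1 = 9; 7 ≥ 9 — FAILS

Since the claim fails at x = 10, this value is a counterexample.

Answer: Yes, x = 10 is a counterexample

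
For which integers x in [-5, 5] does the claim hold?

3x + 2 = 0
Track d = LHS − RHS over the integers in [-5, 5]. Equality would need d = 0, but d changes sign only between consecutive integers, jumping over 0:
x = -1: LHS = 3·(-1) + 2 = -1; -1 = 0 — FAILS  (d = -1)
x = 0: LHS = 3·0 + 2 = 2; 2 = 0 — FAILS  (d = 2)
Away from these crossings d keeps a constant sign, and checking every integer in [-5, 5] confirms d ≠ 0 throughout. Hence the two sides are never equal, so the claimed relation (=) fails for every integer in [-5, 5].

Answer: None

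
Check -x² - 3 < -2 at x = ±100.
x = 100: LHS = -100² - 3 = -10003; -10003 < -2 — holds
x = -100: LHS = -(-100)² - 3 = -10003; -10003 < -2 — holds

Answer: Yes, holds for both x = 100 and x = -100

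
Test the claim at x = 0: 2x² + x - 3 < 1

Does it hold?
x = 0: LHS = 2·0² + 0 - 3 = -3; -3 < 1 — holds

The relation is satisfied at x = 0.

Answer: Yes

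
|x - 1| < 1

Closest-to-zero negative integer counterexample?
Testing negative integers from -1 downward:
x = -1: LHS = |(-1) - 1| = |-2| = 2; 2 < 1 — FAILS  ← closest negative counterexample to 0

Answer: x = -1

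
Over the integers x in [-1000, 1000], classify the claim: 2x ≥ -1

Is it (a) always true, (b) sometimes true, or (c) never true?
Holds at x = 0: LHS = 2·0 = 0; 0 ≥ -1 — holds
Fails at x = -1: LHS = 2·(-1) = -2; -2 ≥ -1 — FAILS
It is satisfied by some integers in the range but not all.

Answer: Sometimes true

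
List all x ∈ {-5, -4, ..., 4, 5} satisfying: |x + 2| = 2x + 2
Holds for: {0}
Fails for: {-5, -4, -3, -2, -1, 1, 2, 3, 4, 5}

Answer: {0}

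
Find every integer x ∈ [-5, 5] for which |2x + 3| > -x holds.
Holds for: {-5, -4, 0, 1, 2, 3, 4, 5}
Fails for: {-3, -2, -1}

Answer: {-5, -4, 0, 1, 2, 3, 4, 5}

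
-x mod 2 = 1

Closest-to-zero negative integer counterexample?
Testing negative integers from -1 downward:
x = -1: LHS = (-(-1)) mod 2 = 1 mod 2 = 1; 1 = 1 — holds
x = -2: LHS = (-(-2)) mod 2 = 2 mod 2 = 0; 0 = 1 — FAILS  ← closest negative counterexample to 0

Answer: x = -2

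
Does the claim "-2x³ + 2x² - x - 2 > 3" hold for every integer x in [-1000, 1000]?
The claim fails at x = 0:
x = 0: LHS = -2·0³ + 2·0² - 0 - 2 = -2; -2 > 3 — FAILS

Because a single integer refutes it, the statement is false.

Answer: False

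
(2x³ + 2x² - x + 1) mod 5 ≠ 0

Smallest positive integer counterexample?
Testing positive integers:
x = 1: LHS = (2·1³ + 2·1² - 1 + 1) mod 5 = 4 mod 5 = 4; 4 ≠ 0 — holds
x = 2: LHS = (2·2³ + 2·2² - 2 + 1) mod 5 = 23 mod 5 = 3; 3 ≠ 0 — holds
x = 3: LHS = (2·3³ + 2·3² - 3 + 1) mod 5 = 70 mod 5 = 0; 0 ≠ 0 — FAILS  ← smallest positive counterexample

Answer: x = 3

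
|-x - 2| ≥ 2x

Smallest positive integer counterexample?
Testing positive integers:
x = 1: LHS = |-1 - 2| = |-3| = 3, RHS = 2·1 = 2; 3 ≥ 2 — holds
x = 2: LHS = |-2 - 2| = |-4| = 4, RHS = 2·2 = 4; 4 ≥ 4 — holds
x = 3: LHS = |-3 - 2| = |-5| = 5, RHS = 2·3 = 6; 5 ≥ 6 — FAILS  ← smallest positive counterexample

Answer: x = 3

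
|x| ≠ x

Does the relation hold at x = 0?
x = 0: LHS = |0| = 0; 0 ≠ 0 — FAILS

The relation fails at x = 0, so x = 0 is a counterexample.

Answer: No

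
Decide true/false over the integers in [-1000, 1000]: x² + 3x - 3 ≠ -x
Track d = LHS − RHS over the integers in [-1000, 1000]. Equality would need d = 0, but d changes sign only between consecutive integers, jumping over 0:
x = -5: LHS = (-5)² + 3·(-5) - 3 = 7, RHS = -(-5) = 5; 7 ≠ 5 — holds  (d = 2)
x = -4: LHS = (-4)² + 3·(-4) - 3 = 1, RHS = -(-4) = 4; 1 ≠ 4 — holds  (d = -3)
x = 0: LHS = 0² + 3·0 - 3 = -3, RHS = -0 = 0; -3 ≠ 0 — holds  (d = -3)
x = 1: LHS = 1² + 3·1 - 3 = 1; 1 ≠ -1 — holds  (d = 2)
Away from these crossings d keeps a constant sign, and checking every integer in [-1000, 1000] confirms d ≠ 0 throughout. Hence the two sides are never equal, so the relation holds for every integer in [-1000, 1000].

No counterexample exists.

Answer: True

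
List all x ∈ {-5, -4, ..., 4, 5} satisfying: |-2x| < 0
An absolute value is never negative, so the left side is ≥ 0 for every x, while the right side is 0. Tightest case in [-5, 5] is x = 0:
x = 0: LHS = |-2·0| = |0| = 0; 0 < 0 — FAILS
Hence LHS − RHS is never negative, i.e. LHS ≥ RHS throughout, so the claimed relation (<) fails for every integer in [-5, 5].

Answer: None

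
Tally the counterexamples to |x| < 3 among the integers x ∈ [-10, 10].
Counterexamples in [-10, 10]: {-10, -9, -8, -7, -6, -5, -4, -3, 3, 4, 5, 6, 7, 8, 9, 10}.

Counting them gives 16 values.

Answer: 16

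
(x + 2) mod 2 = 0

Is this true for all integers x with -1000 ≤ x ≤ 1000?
The claim fails at x = 1:
x = 1: LHS = (1 + 2) mod 2 = 3 mod 2 = 1; 1 = 0 — FAILS

Because a single integer refutes it, the statement is false.

Answer: False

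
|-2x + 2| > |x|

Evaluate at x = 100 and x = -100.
x = 100: LHS = |-2·100 + 2| = |-198| = 198, RHS = |100| = 100; 198 > 100 — holds
x = -100: LHS = |-2·(-100) + 2| = |202| = 202, RHS = |-100| = 100; 202 > 100 — holds

Answer: Yes, holds for both x = 100 and x = -100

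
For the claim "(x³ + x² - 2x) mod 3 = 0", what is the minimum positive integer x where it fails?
Testing positive integers:
x = 1: LHS = (1³ + 1² - 2·1) mod 3 = 0 mod 3 = 0; 0 = 0 — holds
x = 2: LHS = (2³ + 2² - 2·2) mod 3 = 8 mod 3 = 2; 2 = 0 — FAILS  ← smallest positive counterexample

Answer: x = 2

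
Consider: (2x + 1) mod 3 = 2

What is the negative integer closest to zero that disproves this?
Testing negative integers from -1 downward:
x = -1: LHS = (2·(-1) + 1) mod 3 = (-1) mod 3 = 2; 2 = 2 — holds
x = -2: LHS = (2·(-2) + 1) mod 3 = (-3) mod 3 = 0; 0 = 2 — FAILS  ← closest negative counterexample to 0

Answer: x = -2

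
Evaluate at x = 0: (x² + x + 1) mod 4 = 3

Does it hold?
x = 0: LHS = (0² + 0 + 1) mod 4 = 1 mod 4 = 1; 1 = 3 — FAILS

The relation fails at x = 0, so x = 0 is a counterexample.

Answer: No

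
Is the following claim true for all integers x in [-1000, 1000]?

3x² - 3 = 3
The claim fails at x = 0:
x = 0: LHS = 3·0² - 3 = -3; -3 = 3 — FAILS

Because a single integer refutes it, the statement is false.

Answer: False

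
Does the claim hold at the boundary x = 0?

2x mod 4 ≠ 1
x = 0: LHS = (2·0) mod 4 = 0 mod 4 = 0; 0 ≠ 1 — holds

The relation is satisfied at x = 0.

Answer: Yes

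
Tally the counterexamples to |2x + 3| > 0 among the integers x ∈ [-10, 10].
Over all integers in [-10, 10], LHS − RHS is smallest at x = -1, where it equals 1:
x = -1: LHS = |2·(-1) + 3| = |1| = 1; 1 > 0 — holds
At the ends of the range:
x = -10: LHS = |2·(-10) + 3| = |-17| = 17; 17 > 0 — holds
x = 10: LHS = |2·10 + 3| = |23| = 23; 23 > 0 — holds
Hence LHS − RHS is never zero or negative, i.e. LHS > RHS throughout, so the relation holds for every integer in [-10, 10].

No counterexample appears in that range.

Answer: 0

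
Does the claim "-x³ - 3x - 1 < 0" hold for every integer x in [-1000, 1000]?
The claim fails at x = -1:
x = -1: LHS = -(-1)³ - 3·(-1) - 1 = 3; 3 < 0 — FAILS

Because a single integer refutes it, the statement is false.

Answer: False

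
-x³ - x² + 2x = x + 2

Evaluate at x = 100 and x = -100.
x = 100: LHS = -100³ - 100² + 2·100 = -1009800, RHS = 100 + 2 = 102; -1009800 = 102 — FAILS
x = -100: LHS = -(-100)³ - (-100)² + 2·(-100) = 989800, RHS = (-100) + 2 = -98; 989800 = -98 — FAILS

Answer: No, fails for both x = 100 and x = -100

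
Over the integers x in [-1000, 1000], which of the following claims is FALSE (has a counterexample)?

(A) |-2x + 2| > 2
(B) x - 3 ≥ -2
(A) x = 0: LHS = |-2·0 + 2| = |2| = 2; 2 > 2 — FAILS
(B) x = 0: LHS = 0 - 3 = -3; -3 ≥ -2 — FAILS

Answer: Both A and B are false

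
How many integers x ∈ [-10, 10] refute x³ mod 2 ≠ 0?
Counterexamples in [-10, 10]: {-10, -8, -6, -4, -2, 0, 2, 4, 6, 8, 10}.

Counting them gives 11 values.

Answer: 11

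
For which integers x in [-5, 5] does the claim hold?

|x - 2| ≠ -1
An absolute value is never negative, so the left side is ≥ 0 for every x, while the right side is -1. Tightest case in [-5, 5] is x = 2:
x = 2: LHS = |2 - 2| = |0| = 0; 0 ≠ -1 — holds
Hence LHS − RHS is never 0, i.e. the two sides are never equal, so the relation holds for every integer in [-5, 5].

Answer: All integers in [-5, 5]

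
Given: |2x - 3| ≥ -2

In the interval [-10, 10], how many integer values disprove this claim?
An absolute value is never negative, so the left side is ≥ 0 for every x, while the right side is -2. Tightest case in [-10, 10] is x = 1:
x = 1: LHS = |2·1 - 3| = |-1| = 1; 1 ≥ -2 — holds
Hence LHS − RHS is never negative, i.e. LHS ≥ RHS throughout, so the relation holds for every integer in [-10, 10].

No counterexample appears in that range.

Answer: 0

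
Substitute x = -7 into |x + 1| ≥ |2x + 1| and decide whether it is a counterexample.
Substitute x = -7 into the relation:
x = -7: LHS = |(-7) + 1| = |-6| = 6, RHS = |2·(-7) + 1| = |-13| = 13; 6 ≥ 13 — FAILS

Since the claim fails at x = -7, this value is a counterexample.

Answer: Yes, x = -7 is a counterexample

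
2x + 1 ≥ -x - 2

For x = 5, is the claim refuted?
Substitute x = 5 into the relation:
x = 5: LHS = 2·5 + 1 = 11, RHS = -5 - 2 = -7; 11 ≥ -7 — holds

The claim holds here, so x = 5 is not a counterexample. (A counterexample exists elsewhere, e.g. x = -2.)

Answer: No, x = 5 is not a counterexample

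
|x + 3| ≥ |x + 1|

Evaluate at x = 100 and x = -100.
x = 100: LHS = |100 + 3| = |103| = 103, RHS = |100 + 1| = |101| = 101; 103 ≥ 101 — holds
x = -100: LHS = |(-100) + 3| = |-97| = 97, RHS = |(-100) + 1| = |-99| = 99; 97 ≥ 99 — FAILS

Answer: Partially: holds for x = 100, fails for x = -100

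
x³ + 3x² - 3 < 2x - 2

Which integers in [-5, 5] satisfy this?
Holds for: {-5, -4, 0}
Fails for: {-3, -2, -1, 1, 2, 3, 4, 5}

Answer: {-5, -4, 0}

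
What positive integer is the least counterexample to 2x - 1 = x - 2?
Testing positive integers:
x = 1: LHS = 2·1 - 1 = 1, RHS = 1 - 2 = -1; 1 = -1 — FAILS  ← smallest positive counterexample

Answer: x = 1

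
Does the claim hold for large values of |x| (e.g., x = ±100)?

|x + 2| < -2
x = 100: LHS = |100 + 2| = |102| = 102; 102 < -2 — FAILS
x = -100: LHS = |(-100) + 2| = |-98| = 98; 98 < -2 — FAILS

Answer: No, fails for both x = 100 and x = -100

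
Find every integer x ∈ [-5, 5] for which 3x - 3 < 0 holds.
Holds for: {-5, -4, -3, -2, -1, 0}
Fails for: {1, 2, 3, 4, 5}

Answer: {-5, -4, -3, -2, -1, 0}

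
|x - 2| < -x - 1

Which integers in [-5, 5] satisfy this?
Over all integers in [-5, 5], LHS − RHS is smallest at x = 0, where it equals 3:
x = 0: LHS = |0 - 2| = |-2| = 2, RHS = -0 - 1 = -1; 2 < -1 — FAILS
At the ends of the range:
x = -5: LHS = |(-5) - 2| = |-7| = 7, RHS = -(-5) - 1 = 4; 7 < 4 — FAILS
x = 5: LHS = |5 - 2| = |3| = 3, RHS = -5 - 1 = -6; 3 < -6 — FAILS
Hence LHS − RHS is never negative, i.e. LHS ≥ RHS throughout, so the claimed relation (<) fails for every integer in [-5, 5].

Answer: None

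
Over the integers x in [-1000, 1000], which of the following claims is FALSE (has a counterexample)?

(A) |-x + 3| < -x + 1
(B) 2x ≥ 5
(A) x = 0: LHS = |-0 + 3| = |3| = 3, RHS = -0 + 1 = 1; 3 < 1 — FAILS
(B) x = 0: LHS = 2·0 = 0; 0 ≥ 5 — FAILS

Answer: Both A and B are false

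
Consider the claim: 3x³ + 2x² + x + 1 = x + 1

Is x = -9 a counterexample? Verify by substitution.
Substitute x = -9 into the relation:
x = -9: LHS = 3·(-9)³ + 2·(-9)² + (-9) + 1 = -2033, RHS = (-9) + 1 = -8; -2033 = -8 — FAILS

Since the claim fails at x = -9, this value is a counterexample.

Answer: Yes, x = -9 is a counterexample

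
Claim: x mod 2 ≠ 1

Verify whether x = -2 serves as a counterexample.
Substitute x = -2 into the relation:
x = -2: LHS = (-2) mod 2 = 0; 0 ≠ 1 — holds

The claim holds here, so x = -2 is not a counterexample. (A counterexample exists elsewhere, e.g. x = 1.)

Answer: No, x = -2 is not a counterexample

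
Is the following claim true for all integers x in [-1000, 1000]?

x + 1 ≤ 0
The claim fails at x = 0:
x = 0: LHS = 0 + 1 = 1; 1 ≤ 0 — FAILS

Because a single integer refutes it, the statement is false.

Answer: False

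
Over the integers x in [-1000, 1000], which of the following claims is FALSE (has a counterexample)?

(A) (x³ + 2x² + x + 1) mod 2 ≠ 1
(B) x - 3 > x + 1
(A) x = 0: LHS = (0³ + 2·0² + 0 + 1) mod 2 = 1 mod 2 = 1; 1 ≠ 1 — FAILS
(B) x = 0: LHS = 0 - 3 = -3, RHS = 0 + 1 = 1; -3 > 1 — FAILS

Answer: Both A and B are false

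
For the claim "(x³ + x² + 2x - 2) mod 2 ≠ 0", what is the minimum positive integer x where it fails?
Testing positive integers:
x = 1: LHS = (1³ + 1² + 2·1 - 2) mod 2 = 2 mod 2 = 0; 0 ≠ 0 — FAILS  ← smallest positive counterexample

Answer: x = 1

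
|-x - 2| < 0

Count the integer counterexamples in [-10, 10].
Counterexamples in [-10, 10]: {-10, -9, -8, -7, -6, -5, -4, -3, -2, -1, 0, 1, 2, 3, 4, 5, 6, 7, 8, 9, 10}.

Counting them gives 21 values.

Answer: 21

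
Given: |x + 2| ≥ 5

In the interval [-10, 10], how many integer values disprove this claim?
Counterexamples in [-10, 10]: {-6, -5, -4, -3, -2, -1, 0, 1, 2}.

Counting them gives 9 values.

Answer: 9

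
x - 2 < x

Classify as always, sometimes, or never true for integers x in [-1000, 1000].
Over all integers in [-1000, 1000], LHS − RHS is largest at x = 0, where it equals -2:
x = 0: LHS = 0 - 2 = -2; -2 < 0 — holds
At the ends of the range:
x = -1000: LHS = (-1000) - 2 = -1002; -1002 < -1000 — holds
x = 1000: LHS = 1000 - 2 = 998; 998 < 1000 — holds
Hence LHS − RHS is never zero or positive, i.e. LHS < RHS throughout, so the relation holds for every integer in [-1000, 1000].

No counterexample exists.

Answer: Always true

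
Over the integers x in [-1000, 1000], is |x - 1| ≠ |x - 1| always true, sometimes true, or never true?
LHS − RHS = 0 at every integer in [-1000, 1000]; the two sides always agree. For instance:
x = -1000: LHS = |(-1000) - 1| = |-1001| = 1001, RHS = |(-1000) - 1| = |-1001| = 1001; 1001 ≠ 1001 — FAILS
x = 0: LHS = |0 - 1| = |-1| = 1, RHS = |0 - 1| = |-1| = 1; 1 ≠ 1 — FAILS
x = 1000: LHS = |1000 - 1| = |999| = 999, RHS = |1000 - 1| = |999| = 999; 999 ≠ 999 — FAILS
The sides are never unequal, so the claimed relation (≠) fails for every integer in [-1000, 1000].

No integer in the range satisfies it.

Answer: Never true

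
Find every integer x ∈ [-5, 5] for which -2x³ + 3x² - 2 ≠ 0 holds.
Track d = LHS − RHS over the integers in [-5, 5]. Equality would need d = 0, but d changes sign only between consecutive integers, jumping over 0:
x = -1: LHS = -2·(-1)³ + 3·(-1)² - 2 = 3; 3 ≠ 0 — holds  (d = 3)
x = 0: LHS = -2·0³ + 3·0² - 2 = -2; -2 ≠ 0 — holds  (d = -2)
Away from these crossings d keeps a constant sign, and checking every integer in [-5, 5] confirms d ≠ 0 throughout. Hence the two sides are never equal, so the relation holds for every integer in [-5, 5].

Answer: All integers in [-5, 5]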